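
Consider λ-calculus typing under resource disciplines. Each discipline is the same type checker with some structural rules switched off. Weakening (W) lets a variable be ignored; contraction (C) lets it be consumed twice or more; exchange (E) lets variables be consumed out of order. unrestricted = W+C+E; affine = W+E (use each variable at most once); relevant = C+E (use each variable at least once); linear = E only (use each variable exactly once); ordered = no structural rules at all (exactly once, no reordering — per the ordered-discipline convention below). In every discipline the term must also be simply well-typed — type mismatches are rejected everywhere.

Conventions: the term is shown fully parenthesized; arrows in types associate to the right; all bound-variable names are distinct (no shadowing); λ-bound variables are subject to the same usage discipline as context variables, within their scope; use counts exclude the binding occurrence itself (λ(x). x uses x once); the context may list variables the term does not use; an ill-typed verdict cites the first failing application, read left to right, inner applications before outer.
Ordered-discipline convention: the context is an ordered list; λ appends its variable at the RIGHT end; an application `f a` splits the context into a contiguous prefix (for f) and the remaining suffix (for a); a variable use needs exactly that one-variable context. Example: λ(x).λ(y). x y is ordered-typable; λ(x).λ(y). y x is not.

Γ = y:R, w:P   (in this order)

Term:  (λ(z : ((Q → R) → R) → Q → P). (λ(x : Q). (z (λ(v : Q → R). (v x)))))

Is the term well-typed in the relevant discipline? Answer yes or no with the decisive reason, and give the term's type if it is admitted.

no — y, w never used (weakening)
variable uses: y: 0×, w: 0×, z [bound]: 1×, x [bound]: 1×, v [bound]: 1×
use order (left to right): z, v, x
typing: well-typed at (((Q → R) → R) → Q → P) → Q → Q → P
per-discipline verdicts: ordered ✗; linear ✗; affine ✓; relevant ✗; unrestricted ✓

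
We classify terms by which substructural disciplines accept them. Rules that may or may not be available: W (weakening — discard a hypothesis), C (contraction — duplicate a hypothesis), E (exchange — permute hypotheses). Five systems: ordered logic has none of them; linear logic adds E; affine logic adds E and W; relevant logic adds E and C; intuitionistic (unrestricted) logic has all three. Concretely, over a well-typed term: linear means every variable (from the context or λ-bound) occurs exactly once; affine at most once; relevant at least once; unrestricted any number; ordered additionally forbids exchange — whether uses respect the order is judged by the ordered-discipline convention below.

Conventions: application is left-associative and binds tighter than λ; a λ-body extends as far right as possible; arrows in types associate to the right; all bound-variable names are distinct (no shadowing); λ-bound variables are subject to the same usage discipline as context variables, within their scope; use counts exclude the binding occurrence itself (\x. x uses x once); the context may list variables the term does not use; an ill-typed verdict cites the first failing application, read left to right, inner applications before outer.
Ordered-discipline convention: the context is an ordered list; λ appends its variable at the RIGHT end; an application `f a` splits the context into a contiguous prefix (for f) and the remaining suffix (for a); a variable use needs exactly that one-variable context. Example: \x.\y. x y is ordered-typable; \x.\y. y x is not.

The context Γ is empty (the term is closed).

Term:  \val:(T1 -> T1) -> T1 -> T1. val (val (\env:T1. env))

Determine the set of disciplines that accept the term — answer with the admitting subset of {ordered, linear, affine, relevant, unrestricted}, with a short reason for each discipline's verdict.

admitting disciplines: relevant, unrestricted
variable uses: val (λ-bound): 2×, env (λ-bound): 1×
use order (left to right): val, val, env
typing: well-typed at ((T1 -> T1) -> T1 -> T1) -> T1 -> T1
ordered ✗ (needs contraction — val ×2)
linear ✗ (needs contraction — val ×2)
affine ✗ (needs contraction — val ×2)
relevant ✓ (at least one use each (val, env))
unrestricted ✓ (well-typed at ((T1 -> T1) -> T1 -> T1) -> T1 -> T1; no restrictions here)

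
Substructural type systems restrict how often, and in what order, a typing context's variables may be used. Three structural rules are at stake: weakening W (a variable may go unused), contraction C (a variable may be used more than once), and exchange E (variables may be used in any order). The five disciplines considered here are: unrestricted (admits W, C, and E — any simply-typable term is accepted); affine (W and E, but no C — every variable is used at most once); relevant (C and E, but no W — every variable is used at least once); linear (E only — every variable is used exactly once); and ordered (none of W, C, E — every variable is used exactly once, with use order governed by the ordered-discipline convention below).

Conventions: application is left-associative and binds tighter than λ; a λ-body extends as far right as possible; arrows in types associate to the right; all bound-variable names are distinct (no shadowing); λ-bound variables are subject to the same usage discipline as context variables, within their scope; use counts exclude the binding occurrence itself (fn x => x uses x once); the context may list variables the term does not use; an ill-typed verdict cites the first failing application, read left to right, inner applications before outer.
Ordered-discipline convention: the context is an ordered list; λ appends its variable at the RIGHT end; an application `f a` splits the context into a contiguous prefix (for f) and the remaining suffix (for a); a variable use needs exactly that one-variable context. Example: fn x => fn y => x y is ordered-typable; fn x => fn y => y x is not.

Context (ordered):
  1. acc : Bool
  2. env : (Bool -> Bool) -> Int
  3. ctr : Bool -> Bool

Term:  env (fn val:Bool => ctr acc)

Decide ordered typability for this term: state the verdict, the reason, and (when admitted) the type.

no — val never used (weakening)
counts: acc=1, env=1, ctr=1, val (bound)=0
left-to-right use order: env, ctr, acc
typing: well-typed at Int
all disciplines: ordered ✗ | linear ✗ | affine ✓ | relevant ✗ | unrestricted ✓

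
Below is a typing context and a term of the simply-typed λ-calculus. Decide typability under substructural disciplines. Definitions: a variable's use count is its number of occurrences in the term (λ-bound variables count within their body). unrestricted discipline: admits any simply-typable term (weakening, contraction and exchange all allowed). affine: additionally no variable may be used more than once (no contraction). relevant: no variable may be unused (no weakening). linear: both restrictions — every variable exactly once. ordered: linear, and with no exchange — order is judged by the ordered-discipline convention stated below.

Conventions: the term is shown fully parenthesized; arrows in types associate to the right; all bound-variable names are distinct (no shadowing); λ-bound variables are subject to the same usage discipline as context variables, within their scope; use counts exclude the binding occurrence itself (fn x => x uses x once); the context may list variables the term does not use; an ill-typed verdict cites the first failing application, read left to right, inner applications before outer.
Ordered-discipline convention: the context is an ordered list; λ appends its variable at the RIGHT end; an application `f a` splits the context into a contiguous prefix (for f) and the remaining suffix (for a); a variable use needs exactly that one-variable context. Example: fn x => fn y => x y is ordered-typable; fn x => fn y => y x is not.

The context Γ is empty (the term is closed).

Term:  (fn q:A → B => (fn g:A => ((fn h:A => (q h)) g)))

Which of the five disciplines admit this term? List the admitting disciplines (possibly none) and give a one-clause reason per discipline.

admitted by: ordered, linear, affine, relevant, unrestricted
use counts: q (λ-bound)=1; g (λ-bound)=1; h (λ-bound)=1
order of uses: q, h, g
typing: well-typed at (A → B) → A → B
ordered: ✓ — q, g, h once each; derivable with no W/C/E
linear: ✓ — exactly-once usage across q, g, h
affine: ✓ — none of q, g, h used more than once
relevant: ✓ — at least one use each (q, g, h)
unrestricted: ✓ — well-typed at (A → B) → A → B; no restrictions here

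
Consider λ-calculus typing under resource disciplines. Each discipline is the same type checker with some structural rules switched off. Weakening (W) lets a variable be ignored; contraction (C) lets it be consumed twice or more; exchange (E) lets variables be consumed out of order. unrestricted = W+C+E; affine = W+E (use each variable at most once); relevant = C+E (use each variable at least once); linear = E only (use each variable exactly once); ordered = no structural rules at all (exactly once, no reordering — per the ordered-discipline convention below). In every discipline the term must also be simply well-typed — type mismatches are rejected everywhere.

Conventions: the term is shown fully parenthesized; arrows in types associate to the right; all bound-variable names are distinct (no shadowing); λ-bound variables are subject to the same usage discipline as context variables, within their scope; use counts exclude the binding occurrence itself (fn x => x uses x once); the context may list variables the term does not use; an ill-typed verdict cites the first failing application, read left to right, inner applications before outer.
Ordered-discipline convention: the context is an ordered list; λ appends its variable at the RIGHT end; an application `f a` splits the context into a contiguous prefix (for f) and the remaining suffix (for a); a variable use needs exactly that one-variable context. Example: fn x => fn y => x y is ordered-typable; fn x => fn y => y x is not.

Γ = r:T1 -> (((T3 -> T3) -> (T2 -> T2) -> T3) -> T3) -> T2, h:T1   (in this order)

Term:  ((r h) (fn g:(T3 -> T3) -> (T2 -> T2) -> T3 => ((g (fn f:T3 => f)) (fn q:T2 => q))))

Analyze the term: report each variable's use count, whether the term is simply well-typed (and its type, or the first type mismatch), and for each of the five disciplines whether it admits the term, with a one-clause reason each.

usage: r ×1; h ×1; g (λ-bound) ×1; f (λ-bound) ×1; q (λ-bound) ×1
use order (left to right): r, h, g, f, q
typing: well-typed — term : T2
ordered: ✓ — r, h, g, f, q: once each, no exchange needed
linear: ✓ — each of r, h, g, f, q used exactly once
affine: ✓ — at most one use each (r, h, g, f, q)
relevant: ✓ — every one of r, h, g, f, q appears
unrestricted: ✓ — typability at T2 is all that's needed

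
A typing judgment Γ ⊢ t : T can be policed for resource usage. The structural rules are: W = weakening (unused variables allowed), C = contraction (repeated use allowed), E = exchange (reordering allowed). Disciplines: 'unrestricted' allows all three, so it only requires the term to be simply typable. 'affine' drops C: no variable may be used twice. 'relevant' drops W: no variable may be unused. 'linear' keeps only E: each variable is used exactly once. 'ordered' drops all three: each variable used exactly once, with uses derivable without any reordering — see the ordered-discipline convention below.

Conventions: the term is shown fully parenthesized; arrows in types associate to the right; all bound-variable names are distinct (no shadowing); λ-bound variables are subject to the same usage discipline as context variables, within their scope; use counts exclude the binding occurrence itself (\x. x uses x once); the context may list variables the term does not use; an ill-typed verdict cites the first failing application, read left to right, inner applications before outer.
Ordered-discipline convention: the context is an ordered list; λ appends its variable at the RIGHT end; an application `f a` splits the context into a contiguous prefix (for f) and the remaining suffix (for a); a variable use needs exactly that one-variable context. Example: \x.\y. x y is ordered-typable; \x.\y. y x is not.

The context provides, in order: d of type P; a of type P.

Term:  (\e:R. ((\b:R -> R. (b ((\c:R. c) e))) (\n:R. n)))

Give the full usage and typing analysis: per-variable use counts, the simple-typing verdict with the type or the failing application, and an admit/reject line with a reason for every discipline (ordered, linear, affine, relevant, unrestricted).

use counts: d: 0×, a: 0×, e [bound]: 1×, b [bound]: 1×, c [bound]: 1×, n [bound]: 1×
uses in reading order: b, c, e, n
typing: ✓ — R -> R
ordered ✗ (d, a never used (weakening))
linear ✗ (d, a never used (weakening))
affine ✓ (none of d, a, e, b, c, n used more than once)
relevant ✗ (d, a never used (weakening))
unrestricted ✓ (well-typed at R -> R; no restrictions here)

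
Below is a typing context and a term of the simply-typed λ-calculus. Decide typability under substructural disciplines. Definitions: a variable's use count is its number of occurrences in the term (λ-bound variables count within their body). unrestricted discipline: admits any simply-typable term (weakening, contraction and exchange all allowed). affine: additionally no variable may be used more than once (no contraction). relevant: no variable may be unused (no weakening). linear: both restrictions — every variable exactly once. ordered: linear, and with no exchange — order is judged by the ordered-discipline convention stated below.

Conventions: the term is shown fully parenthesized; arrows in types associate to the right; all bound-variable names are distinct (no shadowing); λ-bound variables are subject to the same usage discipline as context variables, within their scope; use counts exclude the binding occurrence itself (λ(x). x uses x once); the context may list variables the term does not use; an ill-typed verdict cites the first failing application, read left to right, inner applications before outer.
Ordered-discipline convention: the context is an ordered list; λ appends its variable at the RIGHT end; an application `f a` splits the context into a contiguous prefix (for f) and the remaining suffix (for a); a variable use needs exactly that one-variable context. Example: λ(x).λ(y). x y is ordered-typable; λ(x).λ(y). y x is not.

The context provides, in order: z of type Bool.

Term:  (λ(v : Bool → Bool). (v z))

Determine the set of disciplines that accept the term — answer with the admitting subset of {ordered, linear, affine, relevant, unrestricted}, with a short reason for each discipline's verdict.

admitting disciplines: linear, affine, relevant, unrestricted
variable uses: z ×1, v (λ-bound) ×1
left-to-right use order: v, z
typing: the term checks, with type (Bool → Bool) → Bool
ordered: ✗ — no ordered split (uses run v, z)
linear: ✓ — exactly-once usage across z, v
affine: ✓ — no duplicate uses among z, v
relevant: ✓ — every one of z, v appears
unrestricted: ✓ — type-checks ((Bool → Bool) → Bool) and nothing is barred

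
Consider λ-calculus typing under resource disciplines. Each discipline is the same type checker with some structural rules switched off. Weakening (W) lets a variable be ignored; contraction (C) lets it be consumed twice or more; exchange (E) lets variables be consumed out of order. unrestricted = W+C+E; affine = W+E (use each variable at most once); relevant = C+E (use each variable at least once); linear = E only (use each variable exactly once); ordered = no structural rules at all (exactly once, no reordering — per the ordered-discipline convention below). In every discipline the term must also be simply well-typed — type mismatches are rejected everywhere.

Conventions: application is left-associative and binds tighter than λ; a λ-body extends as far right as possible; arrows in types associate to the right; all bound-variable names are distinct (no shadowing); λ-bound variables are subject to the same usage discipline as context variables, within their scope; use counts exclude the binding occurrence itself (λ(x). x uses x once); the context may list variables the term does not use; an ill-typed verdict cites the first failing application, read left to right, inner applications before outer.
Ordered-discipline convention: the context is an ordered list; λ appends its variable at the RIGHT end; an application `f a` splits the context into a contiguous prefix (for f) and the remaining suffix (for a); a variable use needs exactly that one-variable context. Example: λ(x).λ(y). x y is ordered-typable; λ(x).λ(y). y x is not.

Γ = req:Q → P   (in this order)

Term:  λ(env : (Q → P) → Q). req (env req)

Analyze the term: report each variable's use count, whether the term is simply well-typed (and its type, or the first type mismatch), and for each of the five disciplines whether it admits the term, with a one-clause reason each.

variable uses: req ×2, env (bound) ×1
order of uses: req, env, req
typing: the term checks, with type ((Q → P) → Q) → P
ordered: ✗ — uses contraction: req ×2
linear: ✗ — uses contraction: req ×2
affine: ✗ — uses contraction: req ×2
relevant: ✓ — req, env: all used, weakening unneeded
unrestricted: ✓ — simply typable at ((Q → P) → Q) → P; W, C, E all held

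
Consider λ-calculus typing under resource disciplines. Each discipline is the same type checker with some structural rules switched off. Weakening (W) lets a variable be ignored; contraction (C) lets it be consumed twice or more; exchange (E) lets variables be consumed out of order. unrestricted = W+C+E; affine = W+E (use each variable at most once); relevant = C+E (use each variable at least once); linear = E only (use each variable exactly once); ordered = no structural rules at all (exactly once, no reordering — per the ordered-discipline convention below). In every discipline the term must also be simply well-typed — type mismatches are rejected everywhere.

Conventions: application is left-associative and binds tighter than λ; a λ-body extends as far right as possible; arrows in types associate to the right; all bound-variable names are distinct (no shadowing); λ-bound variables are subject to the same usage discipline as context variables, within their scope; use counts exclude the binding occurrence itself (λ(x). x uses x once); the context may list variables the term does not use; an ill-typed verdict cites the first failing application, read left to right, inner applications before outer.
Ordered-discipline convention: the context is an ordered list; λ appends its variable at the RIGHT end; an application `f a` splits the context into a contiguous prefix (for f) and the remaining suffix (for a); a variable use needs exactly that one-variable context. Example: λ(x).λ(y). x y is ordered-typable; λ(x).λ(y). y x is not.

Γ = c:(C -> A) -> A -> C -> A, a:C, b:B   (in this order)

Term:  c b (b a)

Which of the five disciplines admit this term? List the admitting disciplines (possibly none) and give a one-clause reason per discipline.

admitting disciplines: none
counts: c=1; a=1; b=2
left-to-right use order: c, b, b, a
typing: ill-typed: an argument B mismatches the expected C -> A
ordered ✗ (not simply typable)
linear ✗ (fails simple typing)
affine ✗ (a type mismatch blocks all five)
relevant ✗ (the type mismatch rejects it)
unrestricted ✗ (not simply typable)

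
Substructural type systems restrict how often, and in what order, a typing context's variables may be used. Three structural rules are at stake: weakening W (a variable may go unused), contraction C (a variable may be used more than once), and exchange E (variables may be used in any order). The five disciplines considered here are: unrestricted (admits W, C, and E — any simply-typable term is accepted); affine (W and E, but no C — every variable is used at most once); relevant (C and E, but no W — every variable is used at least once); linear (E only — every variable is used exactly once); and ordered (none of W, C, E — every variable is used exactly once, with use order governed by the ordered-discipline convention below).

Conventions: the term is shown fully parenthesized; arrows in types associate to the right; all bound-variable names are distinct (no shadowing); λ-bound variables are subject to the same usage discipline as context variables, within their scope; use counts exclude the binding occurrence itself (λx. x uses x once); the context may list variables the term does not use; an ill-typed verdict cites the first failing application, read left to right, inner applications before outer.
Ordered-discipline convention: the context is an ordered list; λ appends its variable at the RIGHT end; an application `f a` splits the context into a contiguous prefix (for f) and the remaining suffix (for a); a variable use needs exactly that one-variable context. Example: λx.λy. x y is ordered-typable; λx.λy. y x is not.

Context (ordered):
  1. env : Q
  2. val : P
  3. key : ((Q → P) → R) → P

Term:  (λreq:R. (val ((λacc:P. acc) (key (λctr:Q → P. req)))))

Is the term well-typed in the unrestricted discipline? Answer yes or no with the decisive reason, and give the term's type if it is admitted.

no — the type mismatch rejects it
use counts: env=0; val=1; key=1; req [bound]=1; acc [bound]=1; ctr [bound]=0
uses in reading order: val, acc, key, req
typing: ill-typed: can't apply a value of type P
per-discipline verdicts: ordered ✗ · linear ✗ · affine ✗ · relevant ✗ · unrestricted ✗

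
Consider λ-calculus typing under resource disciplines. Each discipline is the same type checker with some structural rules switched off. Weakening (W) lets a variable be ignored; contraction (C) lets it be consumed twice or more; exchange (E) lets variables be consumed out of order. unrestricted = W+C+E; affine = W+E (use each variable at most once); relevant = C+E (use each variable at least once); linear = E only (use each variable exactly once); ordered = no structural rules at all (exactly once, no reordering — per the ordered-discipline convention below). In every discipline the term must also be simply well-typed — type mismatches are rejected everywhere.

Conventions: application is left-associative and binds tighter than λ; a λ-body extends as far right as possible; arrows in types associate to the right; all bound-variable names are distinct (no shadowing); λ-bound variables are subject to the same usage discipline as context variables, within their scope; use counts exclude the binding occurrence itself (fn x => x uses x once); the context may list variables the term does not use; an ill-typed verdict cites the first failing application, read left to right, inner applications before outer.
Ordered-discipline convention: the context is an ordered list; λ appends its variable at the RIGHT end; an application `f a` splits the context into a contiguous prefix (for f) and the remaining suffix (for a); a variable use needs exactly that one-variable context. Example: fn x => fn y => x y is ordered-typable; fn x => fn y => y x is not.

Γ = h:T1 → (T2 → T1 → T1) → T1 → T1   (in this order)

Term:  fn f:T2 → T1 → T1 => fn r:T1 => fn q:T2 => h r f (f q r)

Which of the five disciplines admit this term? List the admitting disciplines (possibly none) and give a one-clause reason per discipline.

admitted in: relevant, unrestricted
usage: h: 1; f [bound]: 2; r [bound]: 2; q [bound]: 1
order of uses: h, r, f, f, q, r
typing: the term checks, with type (T2 → T1 → T1) → T1 → T2 → T1
ordered ✗ (needs contraction — f ×2, r ×2)
linear ✗ (needs contraction — f ×2, r ×2)
affine ✗ (needs contraction — f ×2, r ×2)
relevant ✓ (at least one use each (h, f, r, q))
unrestricted ✓ (simply typable at (T2 → T1 → T1) → T1 → T2 → T1; W, C, E all held)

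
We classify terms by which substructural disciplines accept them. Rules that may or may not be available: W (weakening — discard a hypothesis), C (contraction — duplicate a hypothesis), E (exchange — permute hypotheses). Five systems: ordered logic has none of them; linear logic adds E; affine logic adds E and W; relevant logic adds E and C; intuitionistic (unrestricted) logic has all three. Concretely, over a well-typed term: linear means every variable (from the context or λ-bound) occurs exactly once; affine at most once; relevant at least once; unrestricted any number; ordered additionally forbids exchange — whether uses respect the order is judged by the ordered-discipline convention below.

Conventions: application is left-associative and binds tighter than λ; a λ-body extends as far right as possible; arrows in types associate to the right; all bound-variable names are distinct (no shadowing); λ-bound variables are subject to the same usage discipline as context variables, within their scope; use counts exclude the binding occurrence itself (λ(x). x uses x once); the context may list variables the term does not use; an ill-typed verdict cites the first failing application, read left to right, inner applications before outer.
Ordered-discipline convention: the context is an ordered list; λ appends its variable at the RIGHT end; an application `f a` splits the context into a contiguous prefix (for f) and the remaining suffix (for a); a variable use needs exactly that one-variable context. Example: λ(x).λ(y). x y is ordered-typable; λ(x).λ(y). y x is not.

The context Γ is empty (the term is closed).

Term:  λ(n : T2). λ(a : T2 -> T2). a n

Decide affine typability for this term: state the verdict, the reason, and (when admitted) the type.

yes — at most one use each (n, a); term : T2 -> (T2 -> T2) -> T2
use counts: n [bound]: 1, a [bound]: 1
left-to-right use order: a, n
typing: well-typed — term : T2 -> (T2 -> T2) -> T2
across the five disciplines: ordered ✗, linear ✓, affine ✓, relevant ✓, unrestricted ✓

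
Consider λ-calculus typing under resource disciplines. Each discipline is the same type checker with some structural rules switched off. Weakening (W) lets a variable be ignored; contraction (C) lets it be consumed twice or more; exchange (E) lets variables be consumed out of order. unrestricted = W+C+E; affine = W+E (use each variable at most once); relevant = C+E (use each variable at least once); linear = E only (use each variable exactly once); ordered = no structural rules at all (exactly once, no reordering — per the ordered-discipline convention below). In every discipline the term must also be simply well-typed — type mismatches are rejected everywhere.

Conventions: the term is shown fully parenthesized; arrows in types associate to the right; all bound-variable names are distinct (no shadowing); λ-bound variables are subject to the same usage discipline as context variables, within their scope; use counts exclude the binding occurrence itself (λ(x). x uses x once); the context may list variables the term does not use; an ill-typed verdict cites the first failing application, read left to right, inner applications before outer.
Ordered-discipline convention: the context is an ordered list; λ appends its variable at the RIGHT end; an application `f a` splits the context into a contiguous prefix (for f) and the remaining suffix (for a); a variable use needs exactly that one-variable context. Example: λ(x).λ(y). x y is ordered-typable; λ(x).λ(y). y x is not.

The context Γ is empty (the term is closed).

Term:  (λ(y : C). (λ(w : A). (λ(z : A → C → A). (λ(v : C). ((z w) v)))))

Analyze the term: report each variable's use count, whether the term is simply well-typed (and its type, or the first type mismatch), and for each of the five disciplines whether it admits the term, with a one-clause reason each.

counts: y [bound]: 0; w [bound]: 1; z [bound]: 1; v [bound]: 1
use order (left to right): z, w, v
typing: the term checks, with type C → A → (A → C → A) → C → A
ordered: ✗ — y left unused
linear: ✗ — y left unused
affine: ✓ — y, w, z, v: no repeats, contraction unneeded
relevant: ✗ — y left unused
unrestricted: ✓ — simply typable at C → A → (A → C → A) → C → A; W, C, E all held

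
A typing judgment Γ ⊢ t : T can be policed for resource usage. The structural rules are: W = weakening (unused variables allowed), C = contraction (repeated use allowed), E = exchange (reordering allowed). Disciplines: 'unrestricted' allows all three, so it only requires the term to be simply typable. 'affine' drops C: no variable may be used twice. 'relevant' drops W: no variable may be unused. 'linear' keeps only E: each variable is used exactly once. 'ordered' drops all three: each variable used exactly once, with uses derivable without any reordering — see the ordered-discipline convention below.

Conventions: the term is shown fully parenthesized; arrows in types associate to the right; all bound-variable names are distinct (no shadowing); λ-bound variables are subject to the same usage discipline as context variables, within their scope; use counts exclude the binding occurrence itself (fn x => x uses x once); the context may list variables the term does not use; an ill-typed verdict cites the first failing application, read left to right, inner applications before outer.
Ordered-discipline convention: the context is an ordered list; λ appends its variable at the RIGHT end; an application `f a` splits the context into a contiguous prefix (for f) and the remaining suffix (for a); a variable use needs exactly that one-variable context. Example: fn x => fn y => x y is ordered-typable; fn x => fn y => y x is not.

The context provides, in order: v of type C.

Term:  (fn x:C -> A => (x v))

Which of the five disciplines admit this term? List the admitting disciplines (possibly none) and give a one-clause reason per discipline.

admitted in: linear, affine, relevant, unrestricted
counts: v ×1, x (λ-bound) ×1
left-to-right use order: x, v
typing: the term checks, with type (C -> A) -> A
ordered: ✗ — use order x, v needs exchange
linear: ✓ — single use per variable (v, x)
affine: ✓ — v, x: no repeats, contraction unneeded
relevant: ✓ — v, x: all used, weakening unneeded
unrestricted: ✓ — well-typed at (C -> A) -> A; no restrictions here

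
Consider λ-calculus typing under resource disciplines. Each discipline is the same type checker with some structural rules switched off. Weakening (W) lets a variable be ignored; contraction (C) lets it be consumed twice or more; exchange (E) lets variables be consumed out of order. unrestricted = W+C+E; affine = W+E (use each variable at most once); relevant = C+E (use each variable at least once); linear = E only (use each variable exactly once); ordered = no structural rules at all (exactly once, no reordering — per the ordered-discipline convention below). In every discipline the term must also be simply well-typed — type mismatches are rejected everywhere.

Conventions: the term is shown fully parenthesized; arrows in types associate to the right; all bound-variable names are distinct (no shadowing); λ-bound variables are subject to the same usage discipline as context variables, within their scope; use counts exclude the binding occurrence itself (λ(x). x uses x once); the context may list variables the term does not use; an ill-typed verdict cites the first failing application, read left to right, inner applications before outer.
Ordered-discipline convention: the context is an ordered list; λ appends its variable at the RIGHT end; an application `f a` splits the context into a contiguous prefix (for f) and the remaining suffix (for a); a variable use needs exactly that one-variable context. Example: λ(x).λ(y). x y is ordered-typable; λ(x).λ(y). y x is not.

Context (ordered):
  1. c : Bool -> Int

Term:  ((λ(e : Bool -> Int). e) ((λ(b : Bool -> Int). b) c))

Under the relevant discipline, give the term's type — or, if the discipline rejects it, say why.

term : Bool -> Int
usage: c=1, e [bound]=1, b [bound]=1
use order (left to right): e, b, c
typing: well-typed — term : Bool -> Int
all disciplines: ordered ✓; linear ✓; affine ✓; relevant ✓; unrestricted ✓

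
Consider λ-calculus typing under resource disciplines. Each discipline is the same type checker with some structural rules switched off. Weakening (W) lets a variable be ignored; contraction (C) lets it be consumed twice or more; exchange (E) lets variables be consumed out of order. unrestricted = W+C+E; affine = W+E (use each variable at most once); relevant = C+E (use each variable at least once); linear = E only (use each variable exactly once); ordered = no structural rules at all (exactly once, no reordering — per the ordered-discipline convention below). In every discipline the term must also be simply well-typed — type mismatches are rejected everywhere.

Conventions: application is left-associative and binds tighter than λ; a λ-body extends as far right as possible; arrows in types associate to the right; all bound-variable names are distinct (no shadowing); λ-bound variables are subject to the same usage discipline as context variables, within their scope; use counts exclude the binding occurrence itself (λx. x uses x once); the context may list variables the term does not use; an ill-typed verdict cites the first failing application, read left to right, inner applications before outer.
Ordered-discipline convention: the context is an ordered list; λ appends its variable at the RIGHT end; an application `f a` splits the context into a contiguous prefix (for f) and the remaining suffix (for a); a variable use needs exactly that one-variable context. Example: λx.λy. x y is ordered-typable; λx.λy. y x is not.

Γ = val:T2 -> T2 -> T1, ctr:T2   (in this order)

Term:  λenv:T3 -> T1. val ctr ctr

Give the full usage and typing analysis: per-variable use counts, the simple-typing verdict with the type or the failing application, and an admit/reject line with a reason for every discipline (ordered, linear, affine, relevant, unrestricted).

use counts: val=1, ctr=2, env [bound]=0
order of uses: val, ctr, ctr
typing: the term checks, with type (T3 -> T1) -> T1
ordered: ✗ — uses contraction: ctr ×2; needs weakening: env unused
linear: ✗ — uses contraction: ctr ×2; needs weakening: env unused
affine: ✗ — uses contraction: ctr ×2
relevant: ✗ — needs weakening: env unused
unrestricted: ✓ — typability at (T3 -> T1) -> T1 is all that's needed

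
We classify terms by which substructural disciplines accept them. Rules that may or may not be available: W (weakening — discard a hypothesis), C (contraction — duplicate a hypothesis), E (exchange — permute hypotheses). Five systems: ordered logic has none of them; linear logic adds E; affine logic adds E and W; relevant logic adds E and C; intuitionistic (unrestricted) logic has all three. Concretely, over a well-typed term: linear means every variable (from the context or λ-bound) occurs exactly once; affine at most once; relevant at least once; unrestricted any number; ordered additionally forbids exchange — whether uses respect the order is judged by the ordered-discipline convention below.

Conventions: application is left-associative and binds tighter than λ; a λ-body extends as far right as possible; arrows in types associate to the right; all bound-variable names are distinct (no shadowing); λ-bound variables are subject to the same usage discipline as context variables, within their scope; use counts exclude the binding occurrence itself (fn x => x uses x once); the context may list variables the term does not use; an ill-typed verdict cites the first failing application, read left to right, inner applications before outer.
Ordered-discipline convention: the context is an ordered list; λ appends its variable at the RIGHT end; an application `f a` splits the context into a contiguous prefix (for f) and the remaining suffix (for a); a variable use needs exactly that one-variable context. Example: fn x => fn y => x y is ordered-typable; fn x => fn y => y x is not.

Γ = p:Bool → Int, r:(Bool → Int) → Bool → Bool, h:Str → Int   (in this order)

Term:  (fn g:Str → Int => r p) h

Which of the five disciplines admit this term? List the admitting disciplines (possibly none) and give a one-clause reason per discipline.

accepted by: affine, unrestricted
counts: p: 1; r: 1; h: 1; g (λ-bound): 0
order of uses: r, p, h
typing: ✓ — Bool → Bool
ordered ✗ (unused: g — weakening required)
linear ✗ (unused: g — weakening required)
affine ✓ (p, r, h, g: no repeats, contraction unneeded)
relevant ✗ (unused: g — weakening required)
unrestricted ✓ (simply typable at Bool → Bool; W, C, E all held)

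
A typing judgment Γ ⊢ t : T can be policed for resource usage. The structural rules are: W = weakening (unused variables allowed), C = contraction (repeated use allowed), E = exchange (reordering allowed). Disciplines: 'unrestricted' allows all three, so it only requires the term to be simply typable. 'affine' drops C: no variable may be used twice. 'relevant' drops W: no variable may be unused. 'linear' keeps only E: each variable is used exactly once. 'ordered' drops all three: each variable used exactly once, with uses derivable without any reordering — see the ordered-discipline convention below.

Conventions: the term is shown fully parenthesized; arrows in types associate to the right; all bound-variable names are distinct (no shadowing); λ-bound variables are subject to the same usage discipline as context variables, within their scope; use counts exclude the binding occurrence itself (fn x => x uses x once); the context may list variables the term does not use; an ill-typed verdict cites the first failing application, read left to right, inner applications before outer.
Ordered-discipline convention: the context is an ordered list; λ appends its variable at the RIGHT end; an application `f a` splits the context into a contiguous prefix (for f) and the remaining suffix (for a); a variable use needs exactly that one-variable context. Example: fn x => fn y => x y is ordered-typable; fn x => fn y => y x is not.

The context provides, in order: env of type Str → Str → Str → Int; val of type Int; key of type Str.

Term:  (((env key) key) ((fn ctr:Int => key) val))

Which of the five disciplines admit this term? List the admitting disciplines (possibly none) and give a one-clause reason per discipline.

accepted by: unrestricted
counts: env: 1; val: 1; key: 3; ctr (bound): 0
left-to-right use order: env, key, key, key, val
typing: well-typed at Int
ordered ✗ (repeated use of key ×3; needs weakening: ctr unused)
linear ✗ (repeated use of key ×3; needs weakening: ctr unused)
affine ✗ (repeated use of key ×3)
relevant ✗ (needs weakening: ctr unused)
unrestricted ✓ (simply typable at Int; W, C, E all held)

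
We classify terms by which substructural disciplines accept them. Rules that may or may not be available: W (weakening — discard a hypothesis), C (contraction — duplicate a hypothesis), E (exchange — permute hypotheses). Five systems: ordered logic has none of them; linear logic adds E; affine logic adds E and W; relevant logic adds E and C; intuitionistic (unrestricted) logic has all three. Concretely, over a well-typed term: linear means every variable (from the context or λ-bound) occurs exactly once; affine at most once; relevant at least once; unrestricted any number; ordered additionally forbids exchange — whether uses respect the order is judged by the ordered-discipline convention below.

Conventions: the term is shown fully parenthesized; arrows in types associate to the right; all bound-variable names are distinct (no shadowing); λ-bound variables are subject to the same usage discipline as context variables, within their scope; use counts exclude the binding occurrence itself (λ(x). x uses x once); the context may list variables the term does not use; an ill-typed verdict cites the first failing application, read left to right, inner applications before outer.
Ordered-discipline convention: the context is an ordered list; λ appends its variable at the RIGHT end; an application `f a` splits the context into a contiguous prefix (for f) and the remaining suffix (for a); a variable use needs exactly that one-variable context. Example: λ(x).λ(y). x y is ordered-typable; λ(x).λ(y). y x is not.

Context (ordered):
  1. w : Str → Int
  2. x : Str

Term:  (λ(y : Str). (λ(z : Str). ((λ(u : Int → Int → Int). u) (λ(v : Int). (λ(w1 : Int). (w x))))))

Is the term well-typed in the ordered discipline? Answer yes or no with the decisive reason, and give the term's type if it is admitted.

no — y, z, v, w1 never used (weakening)
usage: w: 1×; x: 1×; y [bound]: 0×; z [bound]: 0×; u [bound]: 1×; v [bound]: 0×; w1 [bound]: 0×
left-to-right use order: u, w, x
typing: well-typed — term : Str → Str → Int → Int → Int
summary: ordered ✗ · linear ✗ · affine ✓ · relevant ✗ · unrestricted ✓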